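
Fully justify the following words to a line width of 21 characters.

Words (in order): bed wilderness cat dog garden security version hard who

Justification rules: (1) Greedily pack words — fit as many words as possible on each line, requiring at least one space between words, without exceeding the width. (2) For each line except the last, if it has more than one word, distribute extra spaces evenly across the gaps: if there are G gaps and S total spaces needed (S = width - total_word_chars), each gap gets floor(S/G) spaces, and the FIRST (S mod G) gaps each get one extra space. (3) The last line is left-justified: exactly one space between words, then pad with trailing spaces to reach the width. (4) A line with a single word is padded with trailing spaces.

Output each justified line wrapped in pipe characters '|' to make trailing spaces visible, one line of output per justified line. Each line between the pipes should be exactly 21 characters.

Answer: |bed   wilderness  cat|
|dog  garden  security|
|version hard who     |

Derivation:
Line 1: ['bed', 'wilderness', 'cat'] (min_width=18, slack=3)
Line 2: ['dog', 'garden', 'security'] (min_width=19, slack=2)
Line 3: ['version', 'hard', 'who'] (min_width=16, slack=5)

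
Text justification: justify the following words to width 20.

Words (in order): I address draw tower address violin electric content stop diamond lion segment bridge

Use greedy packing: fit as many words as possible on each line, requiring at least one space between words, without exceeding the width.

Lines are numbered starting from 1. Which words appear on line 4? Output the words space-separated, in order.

Answer: stop diamond lion

Derivation:
Line 1: ['I', 'address', 'draw', 'tower'] (min_width=20, slack=0)
Line 2: ['address', 'violin'] (min_width=14, slack=6)
Line 3: ['electric', 'content'] (min_width=16, slack=4)
Line 4: ['stop', 'diamond', 'lion'] (min_width=17, slack=3)
Line 5: ['segment', 'bridge'] (min_width=14, slack=6)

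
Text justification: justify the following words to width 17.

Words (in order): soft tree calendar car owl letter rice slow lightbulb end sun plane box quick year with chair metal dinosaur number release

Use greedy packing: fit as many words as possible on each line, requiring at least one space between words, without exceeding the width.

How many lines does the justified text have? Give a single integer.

Line 1: ['soft', 'tree'] (min_width=9, slack=8)
Line 2: ['calendar', 'car', 'owl'] (min_width=16, slack=1)
Line 3: ['letter', 'rice', 'slow'] (min_width=16, slack=1)
Line 4: ['lightbulb', 'end', 'sun'] (min_width=17, slack=0)
Line 5: ['plane', 'box', 'quick'] (min_width=15, slack=2)
Line 6: ['year', 'with', 'chair'] (min_width=15, slack=2)
Line 7: ['metal', 'dinosaur'] (min_width=14, slack=3)
Line 8: ['number', 'release'] (min_width=14, slack=3)
Total lines: 8

Answer: 8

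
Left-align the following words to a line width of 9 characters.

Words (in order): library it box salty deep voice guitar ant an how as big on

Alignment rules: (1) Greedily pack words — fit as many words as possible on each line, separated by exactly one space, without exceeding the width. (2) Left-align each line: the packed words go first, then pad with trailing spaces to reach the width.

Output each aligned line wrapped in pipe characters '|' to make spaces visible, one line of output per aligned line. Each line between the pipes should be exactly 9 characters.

Line 1: ['library'] (min_width=7, slack=2)
Line 2: ['it', 'box'] (min_width=6, slack=3)
Line 3: ['salty'] (min_width=5, slack=4)
Line 4: ['deep'] (min_width=4, slack=5)
Line 5: ['voice'] (min_width=5, slack=4)
Line 6: ['guitar'] (min_width=6, slack=3)
Line 7: ['ant', 'an'] (min_width=6, slack=3)
Line 8: ['how', 'as'] (min_width=6, slack=3)
Line 9: ['big', 'on'] (min_width=6, slack=3)

Answer: |library  |
|it box   |
|salty    |
|deep     |
|voice    |
|guitar   |
|ant an   |
|how as   |
|big on   |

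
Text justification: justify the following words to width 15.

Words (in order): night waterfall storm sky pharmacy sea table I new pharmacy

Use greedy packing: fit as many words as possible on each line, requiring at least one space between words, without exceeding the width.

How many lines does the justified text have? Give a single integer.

Line 1: ['night', 'waterfall'] (min_width=15, slack=0)
Line 2: ['storm', 'sky'] (min_width=9, slack=6)
Line 3: ['pharmacy', 'sea'] (min_width=12, slack=3)
Line 4: ['table', 'I', 'new'] (min_width=11, slack=4)
Line 5: ['pharmacy'] (min_width=8, slack=7)
Total lines: 5

Answer: 5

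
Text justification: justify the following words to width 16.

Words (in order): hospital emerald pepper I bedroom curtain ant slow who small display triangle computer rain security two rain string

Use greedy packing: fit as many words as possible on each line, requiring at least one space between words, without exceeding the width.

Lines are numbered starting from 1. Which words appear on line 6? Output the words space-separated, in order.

Answer: computer rain

Derivation:
Line 1: ['hospital', 'emerald'] (min_width=16, slack=0)
Line 2: ['pepper', 'I', 'bedroom'] (min_width=16, slack=0)
Line 3: ['curtain', 'ant', 'slow'] (min_width=16, slack=0)
Line 4: ['who', 'small'] (min_width=9, slack=7)
Line 5: ['display', 'triangle'] (min_width=16, slack=0)
Line 6: ['computer', 'rain'] (min_width=13, slack=3)
Line 7: ['security', 'two'] (min_width=12, slack=4)
Line 8: ['rain', 'string'] (min_width=11, slack=5)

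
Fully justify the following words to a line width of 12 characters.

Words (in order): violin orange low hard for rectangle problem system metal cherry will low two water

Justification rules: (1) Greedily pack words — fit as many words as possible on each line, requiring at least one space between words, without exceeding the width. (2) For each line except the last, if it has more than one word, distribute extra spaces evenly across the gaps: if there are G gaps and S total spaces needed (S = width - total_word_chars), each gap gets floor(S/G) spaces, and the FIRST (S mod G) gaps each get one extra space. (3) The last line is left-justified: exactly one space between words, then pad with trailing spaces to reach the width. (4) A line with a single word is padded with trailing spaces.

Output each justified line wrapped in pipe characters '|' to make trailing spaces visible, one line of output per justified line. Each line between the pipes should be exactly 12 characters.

Line 1: ['violin'] (min_width=6, slack=6)
Line 2: ['orange', 'low'] (min_width=10, slack=2)
Line 3: ['hard', 'for'] (min_width=8, slack=4)
Line 4: ['rectangle'] (min_width=9, slack=3)
Line 5: ['problem'] (min_width=7, slack=5)
Line 6: ['system', 'metal'] (min_width=12, slack=0)
Line 7: ['cherry', 'will'] (min_width=11, slack=1)
Line 8: ['low', 'two'] (min_width=7, slack=5)
Line 9: ['water'] (min_width=5, slack=7)

Answer: |violin      |
|orange   low|
|hard     for|
|rectangle   |
|problem     |
|system metal|
|cherry  will|
|low      two|
|water       |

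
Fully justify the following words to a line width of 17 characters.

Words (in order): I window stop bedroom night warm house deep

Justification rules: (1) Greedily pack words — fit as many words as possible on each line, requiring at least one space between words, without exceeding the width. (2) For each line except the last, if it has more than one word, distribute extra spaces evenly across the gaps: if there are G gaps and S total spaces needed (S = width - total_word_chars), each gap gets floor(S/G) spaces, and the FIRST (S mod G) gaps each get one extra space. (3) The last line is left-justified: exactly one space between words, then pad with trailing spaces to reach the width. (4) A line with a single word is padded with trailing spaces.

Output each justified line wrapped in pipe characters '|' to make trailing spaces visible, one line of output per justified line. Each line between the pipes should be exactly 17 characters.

Line 1: ['I', 'window', 'stop'] (min_width=13, slack=4)
Line 2: ['bedroom', 'night'] (min_width=13, slack=4)
Line 3: ['warm', 'house', 'deep'] (min_width=15, slack=2)

Answer: |I   window   stop|
|bedroom     night|
|warm house deep  |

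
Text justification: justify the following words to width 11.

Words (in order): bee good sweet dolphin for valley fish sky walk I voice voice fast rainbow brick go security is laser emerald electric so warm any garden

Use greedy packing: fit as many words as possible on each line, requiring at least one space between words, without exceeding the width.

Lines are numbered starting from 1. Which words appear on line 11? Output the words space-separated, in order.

Line 1: ['bee', 'good'] (min_width=8, slack=3)
Line 2: ['sweet'] (min_width=5, slack=6)
Line 3: ['dolphin', 'for'] (min_width=11, slack=0)
Line 4: ['valley', 'fish'] (min_width=11, slack=0)
Line 5: ['sky', 'walk', 'I'] (min_width=10, slack=1)
Line 6: ['voice', 'voice'] (min_width=11, slack=0)
Line 7: ['fast'] (min_width=4, slack=7)
Line 8: ['rainbow'] (min_width=7, slack=4)
Line 9: ['brick', 'go'] (min_width=8, slack=3)
Line 10: ['security', 'is'] (min_width=11, slack=0)
Line 11: ['laser'] (min_width=5, slack=6)
Line 12: ['emerald'] (min_width=7, slack=4)
Line 13: ['electric', 'so'] (min_width=11, slack=0)
Line 14: ['warm', 'any'] (min_width=8, slack=3)
Line 15: ['garden'] (min_width=6, slack=5)

Answer: laser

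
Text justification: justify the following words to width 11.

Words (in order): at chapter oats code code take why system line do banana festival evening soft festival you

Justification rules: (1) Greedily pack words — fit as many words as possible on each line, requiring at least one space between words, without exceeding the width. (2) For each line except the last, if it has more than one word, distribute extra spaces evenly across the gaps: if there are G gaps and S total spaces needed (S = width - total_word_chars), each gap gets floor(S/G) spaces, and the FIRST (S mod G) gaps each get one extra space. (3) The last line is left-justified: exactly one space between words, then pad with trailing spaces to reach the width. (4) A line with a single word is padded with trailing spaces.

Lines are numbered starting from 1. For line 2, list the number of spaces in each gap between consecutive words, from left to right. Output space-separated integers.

Answer: 3

Derivation:
Line 1: ['at', 'chapter'] (min_width=10, slack=1)
Line 2: ['oats', 'code'] (min_width=9, slack=2)
Line 3: ['code', 'take'] (min_width=9, slack=2)
Line 4: ['why', 'system'] (min_width=10, slack=1)
Line 5: ['line', 'do'] (min_width=7, slack=4)
Line 6: ['banana'] (min_width=6, slack=5)
Line 7: ['festival'] (min_width=8, slack=3)
Line 8: ['evening'] (min_width=7, slack=4)
Line 9: ['soft'] (min_width=4, slack=7)
Line 10: ['festival'] (min_width=8, slack=3)
Line 11: ['you'] (min_width=3, slack=8)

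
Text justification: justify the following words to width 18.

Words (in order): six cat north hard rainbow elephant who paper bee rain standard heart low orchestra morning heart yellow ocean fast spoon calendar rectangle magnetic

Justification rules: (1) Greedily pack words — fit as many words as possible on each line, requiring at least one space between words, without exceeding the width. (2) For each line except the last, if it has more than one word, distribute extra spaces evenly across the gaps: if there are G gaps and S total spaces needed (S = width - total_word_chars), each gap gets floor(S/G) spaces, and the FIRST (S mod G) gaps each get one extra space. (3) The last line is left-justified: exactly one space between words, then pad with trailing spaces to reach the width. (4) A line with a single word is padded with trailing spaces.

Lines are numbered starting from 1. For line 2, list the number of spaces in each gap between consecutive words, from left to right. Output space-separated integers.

Line 1: ['six', 'cat', 'north', 'hard'] (min_width=18, slack=0)
Line 2: ['rainbow', 'elephant'] (min_width=16, slack=2)
Line 3: ['who', 'paper', 'bee', 'rain'] (min_width=18, slack=0)
Line 4: ['standard', 'heart', 'low'] (min_width=18, slack=0)
Line 5: ['orchestra', 'morning'] (min_width=17, slack=1)
Line 6: ['heart', 'yellow', 'ocean'] (min_width=18, slack=0)
Line 7: ['fast', 'spoon'] (min_width=10, slack=8)
Line 8: ['calendar', 'rectangle'] (min_width=18, slack=0)
Line 9: ['magnetic'] (min_width=8, slack=10)

Answer: 3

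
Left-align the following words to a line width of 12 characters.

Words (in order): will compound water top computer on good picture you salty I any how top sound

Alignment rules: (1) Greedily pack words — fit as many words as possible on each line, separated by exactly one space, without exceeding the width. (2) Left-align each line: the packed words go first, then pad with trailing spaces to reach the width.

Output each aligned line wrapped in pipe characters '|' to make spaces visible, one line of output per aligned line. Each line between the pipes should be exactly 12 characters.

Answer: |will        |
|compound    |
|water top   |
|computer on |
|good picture|
|you salty I |
|any how top |
|sound       |

Derivation:
Line 1: ['will'] (min_width=4, slack=8)
Line 2: ['compound'] (min_width=8, slack=4)
Line 3: ['water', 'top'] (min_width=9, slack=3)
Line 4: ['computer', 'on'] (min_width=11, slack=1)
Line 5: ['good', 'picture'] (min_width=12, slack=0)
Line 6: ['you', 'salty', 'I'] (min_width=11, slack=1)
Line 7: ['any', 'how', 'top'] (min_width=11, slack=1)
Line 8: ['sound'] (min_width=5, slack=7)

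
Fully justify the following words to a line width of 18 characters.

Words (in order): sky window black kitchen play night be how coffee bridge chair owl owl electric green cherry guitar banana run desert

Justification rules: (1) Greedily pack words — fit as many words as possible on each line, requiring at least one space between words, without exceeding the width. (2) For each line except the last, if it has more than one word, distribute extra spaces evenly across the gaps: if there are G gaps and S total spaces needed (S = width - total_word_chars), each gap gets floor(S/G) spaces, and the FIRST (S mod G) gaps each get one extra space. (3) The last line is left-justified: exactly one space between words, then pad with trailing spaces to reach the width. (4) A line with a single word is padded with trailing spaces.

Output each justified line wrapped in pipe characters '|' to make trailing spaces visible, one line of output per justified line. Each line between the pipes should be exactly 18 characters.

Answer: |sky  window  black|
|kitchen play night|
|be    how   coffee|
|bridge  chair  owl|
|owl electric green|
|cherry      guitar|
|banana run desert |

Derivation:
Line 1: ['sky', 'window', 'black'] (min_width=16, slack=2)
Line 2: ['kitchen', 'play', 'night'] (min_width=18, slack=0)
Line 3: ['be', 'how', 'coffee'] (min_width=13, slack=5)
Line 4: ['bridge', 'chair', 'owl'] (min_width=16, slack=2)
Line 5: ['owl', 'electric', 'green'] (min_width=18, slack=0)
Line 6: ['cherry', 'guitar'] (min_width=13, slack=5)
Line 7: ['banana', 'run', 'desert'] (min_width=17, slack=1)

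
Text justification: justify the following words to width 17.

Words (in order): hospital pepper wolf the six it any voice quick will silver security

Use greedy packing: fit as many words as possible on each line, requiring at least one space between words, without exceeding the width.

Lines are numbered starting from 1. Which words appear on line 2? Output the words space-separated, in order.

Line 1: ['hospital', 'pepper'] (min_width=15, slack=2)
Line 2: ['wolf', 'the', 'six', 'it'] (min_width=15, slack=2)
Line 3: ['any', 'voice', 'quick'] (min_width=15, slack=2)
Line 4: ['will', 'silver'] (min_width=11, slack=6)
Line 5: ['security'] (min_width=8, slack=9)

Answer: wolf the six it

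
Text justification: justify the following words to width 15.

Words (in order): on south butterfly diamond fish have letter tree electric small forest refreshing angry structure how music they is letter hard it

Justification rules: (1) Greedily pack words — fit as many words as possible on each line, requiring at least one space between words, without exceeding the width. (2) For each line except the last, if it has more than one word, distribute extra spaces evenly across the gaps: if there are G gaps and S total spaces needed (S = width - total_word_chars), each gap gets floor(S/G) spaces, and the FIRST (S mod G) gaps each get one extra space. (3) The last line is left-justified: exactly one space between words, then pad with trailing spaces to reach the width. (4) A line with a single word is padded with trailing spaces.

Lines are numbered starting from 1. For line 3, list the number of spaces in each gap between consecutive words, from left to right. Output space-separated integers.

Line 1: ['on', 'south'] (min_width=8, slack=7)
Line 2: ['butterfly'] (min_width=9, slack=6)
Line 3: ['diamond', 'fish'] (min_width=12, slack=3)
Line 4: ['have', 'letter'] (min_width=11, slack=4)
Line 5: ['tree', 'electric'] (min_width=13, slack=2)
Line 6: ['small', 'forest'] (min_width=12, slack=3)
Line 7: ['refreshing'] (min_width=10, slack=5)
Line 8: ['angry', 'structure'] (min_width=15, slack=0)
Line 9: ['how', 'music', 'they'] (min_width=14, slack=1)
Line 10: ['is', 'letter', 'hard'] (min_width=14, slack=1)
Line 11: ['it'] (min_width=2, slack=13)

Answer: 4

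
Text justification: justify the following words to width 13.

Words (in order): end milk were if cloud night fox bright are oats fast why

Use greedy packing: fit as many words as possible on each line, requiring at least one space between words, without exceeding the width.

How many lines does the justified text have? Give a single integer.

Line 1: ['end', 'milk', 'were'] (min_width=13, slack=0)
Line 2: ['if', 'cloud'] (min_width=8, slack=5)
Line 3: ['night', 'fox'] (min_width=9, slack=4)
Line 4: ['bright', 'are'] (min_width=10, slack=3)
Line 5: ['oats', 'fast', 'why'] (min_width=13, slack=0)
Total lines: 5

Answer: 5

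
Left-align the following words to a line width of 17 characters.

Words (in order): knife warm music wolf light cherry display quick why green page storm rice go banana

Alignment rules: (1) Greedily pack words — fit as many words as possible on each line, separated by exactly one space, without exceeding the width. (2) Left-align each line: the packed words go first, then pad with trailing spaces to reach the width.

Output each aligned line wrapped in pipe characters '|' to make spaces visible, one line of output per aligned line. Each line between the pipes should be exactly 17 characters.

Answer: |knife warm music |
|wolf light cherry|
|display quick why|
|green page storm |
|rice go banana   |

Derivation:
Line 1: ['knife', 'warm', 'music'] (min_width=16, slack=1)
Line 2: ['wolf', 'light', 'cherry'] (min_width=17, slack=0)
Line 3: ['display', 'quick', 'why'] (min_width=17, slack=0)
Line 4: ['green', 'page', 'storm'] (min_width=16, slack=1)
Line 5: ['rice', 'go', 'banana'] (min_width=14, slack=3)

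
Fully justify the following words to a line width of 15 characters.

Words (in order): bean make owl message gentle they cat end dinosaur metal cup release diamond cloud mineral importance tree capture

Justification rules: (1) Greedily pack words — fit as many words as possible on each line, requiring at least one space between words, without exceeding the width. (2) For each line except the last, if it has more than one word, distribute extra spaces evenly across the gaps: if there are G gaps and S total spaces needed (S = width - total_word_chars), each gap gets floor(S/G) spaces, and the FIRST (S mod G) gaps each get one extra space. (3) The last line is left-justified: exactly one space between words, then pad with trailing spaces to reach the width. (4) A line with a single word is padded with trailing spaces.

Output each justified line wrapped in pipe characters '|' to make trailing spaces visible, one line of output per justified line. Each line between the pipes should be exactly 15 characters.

Answer: |bean  make  owl|
|message  gentle|
|they   cat  end|
|dinosaur  metal|
|cup     release|
|diamond   cloud|
|mineral        |
|importance tree|
|capture        |

Derivation:
Line 1: ['bean', 'make', 'owl'] (min_width=13, slack=2)
Line 2: ['message', 'gentle'] (min_width=14, slack=1)
Line 3: ['they', 'cat', 'end'] (min_width=12, slack=3)
Line 4: ['dinosaur', 'metal'] (min_width=14, slack=1)
Line 5: ['cup', 'release'] (min_width=11, slack=4)
Line 6: ['diamond', 'cloud'] (min_width=13, slack=2)
Line 7: ['mineral'] (min_width=7, slack=8)
Line 8: ['importance', 'tree'] (min_width=15, slack=0)
Line 9: ['capture'] (min_width=7, slack=8)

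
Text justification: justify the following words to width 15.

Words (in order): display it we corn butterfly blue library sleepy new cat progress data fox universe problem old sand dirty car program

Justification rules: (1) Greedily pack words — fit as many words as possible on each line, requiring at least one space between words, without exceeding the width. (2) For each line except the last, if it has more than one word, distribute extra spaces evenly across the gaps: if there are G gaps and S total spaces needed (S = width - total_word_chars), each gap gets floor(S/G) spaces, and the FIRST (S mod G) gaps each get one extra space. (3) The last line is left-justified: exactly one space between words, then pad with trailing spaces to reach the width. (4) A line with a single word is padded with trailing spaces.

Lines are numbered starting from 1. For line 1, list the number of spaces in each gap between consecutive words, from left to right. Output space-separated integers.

Line 1: ['display', 'it', 'we'] (min_width=13, slack=2)
Line 2: ['corn', 'butterfly'] (min_width=14, slack=1)
Line 3: ['blue', 'library'] (min_width=12, slack=3)
Line 4: ['sleepy', 'new', 'cat'] (min_width=14, slack=1)
Line 5: ['progress', 'data'] (min_width=13, slack=2)
Line 6: ['fox', 'universe'] (min_width=12, slack=3)
Line 7: ['problem', 'old'] (min_width=11, slack=4)
Line 8: ['sand', 'dirty', 'car'] (min_width=14, slack=1)
Line 9: ['program'] (min_width=7, slack=8)

Answer: 2 2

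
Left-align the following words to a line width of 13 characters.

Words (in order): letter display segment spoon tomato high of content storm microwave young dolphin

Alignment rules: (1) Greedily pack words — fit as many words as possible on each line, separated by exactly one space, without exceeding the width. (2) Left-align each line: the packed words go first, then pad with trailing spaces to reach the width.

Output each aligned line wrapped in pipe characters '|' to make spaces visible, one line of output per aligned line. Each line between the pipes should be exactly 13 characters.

Line 1: ['letter'] (min_width=6, slack=7)
Line 2: ['display'] (min_width=7, slack=6)
Line 3: ['segment', 'spoon'] (min_width=13, slack=0)
Line 4: ['tomato', 'high'] (min_width=11, slack=2)
Line 5: ['of', 'content'] (min_width=10, slack=3)
Line 6: ['storm'] (min_width=5, slack=8)
Line 7: ['microwave'] (min_width=9, slack=4)
Line 8: ['young', 'dolphin'] (min_width=13, slack=0)

Answer: |letter       |
|display      |
|segment spoon|
|tomato high  |
|of content   |
|storm        |
|microwave    |
|young dolphin|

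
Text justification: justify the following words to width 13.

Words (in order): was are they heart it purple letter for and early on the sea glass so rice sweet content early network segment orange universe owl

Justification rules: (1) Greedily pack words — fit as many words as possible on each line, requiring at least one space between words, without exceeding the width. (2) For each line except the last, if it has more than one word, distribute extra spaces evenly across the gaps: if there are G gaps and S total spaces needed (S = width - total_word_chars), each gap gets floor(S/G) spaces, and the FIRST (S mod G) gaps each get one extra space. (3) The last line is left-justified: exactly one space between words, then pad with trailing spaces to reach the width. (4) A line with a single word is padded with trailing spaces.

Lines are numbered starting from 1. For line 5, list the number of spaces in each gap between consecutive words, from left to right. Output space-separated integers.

Line 1: ['was', 'are', 'they'] (min_width=12, slack=1)
Line 2: ['heart', 'it'] (min_width=8, slack=5)
Line 3: ['purple', 'letter'] (min_width=13, slack=0)
Line 4: ['for', 'and', 'early'] (min_width=13, slack=0)
Line 5: ['on', 'the', 'sea'] (min_width=10, slack=3)
Line 6: ['glass', 'so', 'rice'] (min_width=13, slack=0)
Line 7: ['sweet', 'content'] (min_width=13, slack=0)
Line 8: ['early', 'network'] (min_width=13, slack=0)
Line 9: ['segment'] (min_width=7, slack=6)
Line 10: ['orange'] (min_width=6, slack=7)
Line 11: ['universe', 'owl'] (min_width=12, slack=1)

Answer: 3 2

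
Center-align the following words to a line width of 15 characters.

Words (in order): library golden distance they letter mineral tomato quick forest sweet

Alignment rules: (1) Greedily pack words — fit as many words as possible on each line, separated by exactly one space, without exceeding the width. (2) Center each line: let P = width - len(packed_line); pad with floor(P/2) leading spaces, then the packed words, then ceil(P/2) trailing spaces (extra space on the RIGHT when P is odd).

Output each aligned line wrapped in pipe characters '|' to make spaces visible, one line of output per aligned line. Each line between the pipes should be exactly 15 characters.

Line 1: ['library', 'golden'] (min_width=14, slack=1)
Line 2: ['distance', 'they'] (min_width=13, slack=2)
Line 3: ['letter', 'mineral'] (min_width=14, slack=1)
Line 4: ['tomato', 'quick'] (min_width=12, slack=3)
Line 5: ['forest', 'sweet'] (min_width=12, slack=3)

Answer: |library golden |
| distance they |
|letter mineral |
| tomato quick  |
| forest sweet  |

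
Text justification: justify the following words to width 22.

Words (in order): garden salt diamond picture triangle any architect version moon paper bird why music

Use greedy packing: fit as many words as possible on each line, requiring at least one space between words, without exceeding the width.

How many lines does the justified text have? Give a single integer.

Line 1: ['garden', 'salt', 'diamond'] (min_width=19, slack=3)
Line 2: ['picture', 'triangle', 'any'] (min_width=20, slack=2)
Line 3: ['architect', 'version', 'moon'] (min_width=22, slack=0)
Line 4: ['paper', 'bird', 'why', 'music'] (min_width=20, slack=2)
Total lines: 4

Answer: 4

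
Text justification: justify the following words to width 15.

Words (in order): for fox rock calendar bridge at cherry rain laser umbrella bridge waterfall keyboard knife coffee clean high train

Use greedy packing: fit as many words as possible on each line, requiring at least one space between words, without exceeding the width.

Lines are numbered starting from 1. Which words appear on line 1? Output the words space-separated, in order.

Line 1: ['for', 'fox', 'rock'] (min_width=12, slack=3)
Line 2: ['calendar', 'bridge'] (min_width=15, slack=0)
Line 3: ['at', 'cherry', 'rain'] (min_width=14, slack=1)
Line 4: ['laser', 'umbrella'] (min_width=14, slack=1)
Line 5: ['bridge'] (min_width=6, slack=9)
Line 6: ['waterfall'] (min_width=9, slack=6)
Line 7: ['keyboard', 'knife'] (min_width=14, slack=1)
Line 8: ['coffee', 'clean'] (min_width=12, slack=3)
Line 9: ['high', 'train'] (min_width=10, slack=5)

Answer: for fox rock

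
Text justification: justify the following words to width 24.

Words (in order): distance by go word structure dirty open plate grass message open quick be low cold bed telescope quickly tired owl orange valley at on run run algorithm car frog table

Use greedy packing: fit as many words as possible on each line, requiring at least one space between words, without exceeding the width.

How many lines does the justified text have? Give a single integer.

Line 1: ['distance', 'by', 'go', 'word'] (min_width=19, slack=5)
Line 2: ['structure', 'dirty', 'open'] (min_width=20, slack=4)
Line 3: ['plate', 'grass', 'message', 'open'] (min_width=24, slack=0)
Line 4: ['quick', 'be', 'low', 'cold', 'bed'] (min_width=21, slack=3)
Line 5: ['telescope', 'quickly', 'tired'] (min_width=23, slack=1)
Line 6: ['owl', 'orange', 'valley', 'at', 'on'] (min_width=23, slack=1)
Line 7: ['run', 'run', 'algorithm', 'car'] (min_width=21, slack=3)
Line 8: ['frog', 'table'] (min_width=10, slack=14)
Total lines: 8

Answer: 8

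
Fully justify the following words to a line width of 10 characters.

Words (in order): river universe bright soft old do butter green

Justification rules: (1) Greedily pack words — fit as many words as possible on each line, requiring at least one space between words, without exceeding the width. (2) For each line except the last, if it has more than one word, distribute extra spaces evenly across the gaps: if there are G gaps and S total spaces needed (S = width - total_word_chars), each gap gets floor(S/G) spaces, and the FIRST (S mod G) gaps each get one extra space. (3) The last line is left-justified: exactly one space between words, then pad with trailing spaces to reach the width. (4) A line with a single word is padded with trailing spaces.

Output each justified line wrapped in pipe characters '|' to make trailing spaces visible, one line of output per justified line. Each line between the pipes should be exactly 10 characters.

Answer: |river     |
|universe  |
|bright    |
|soft   old|
|do  butter|
|green     |

Derivation:
Line 1: ['river'] (min_width=5, slack=5)
Line 2: ['universe'] (min_width=8, slack=2)
Line 3: ['bright'] (min_width=6, slack=4)
Line 4: ['soft', 'old'] (min_width=8, slack=2)
Line 5: ['do', 'butter'] (min_width=9, slack=1)
Line 6: ['green'] (min_width=5, slack=5)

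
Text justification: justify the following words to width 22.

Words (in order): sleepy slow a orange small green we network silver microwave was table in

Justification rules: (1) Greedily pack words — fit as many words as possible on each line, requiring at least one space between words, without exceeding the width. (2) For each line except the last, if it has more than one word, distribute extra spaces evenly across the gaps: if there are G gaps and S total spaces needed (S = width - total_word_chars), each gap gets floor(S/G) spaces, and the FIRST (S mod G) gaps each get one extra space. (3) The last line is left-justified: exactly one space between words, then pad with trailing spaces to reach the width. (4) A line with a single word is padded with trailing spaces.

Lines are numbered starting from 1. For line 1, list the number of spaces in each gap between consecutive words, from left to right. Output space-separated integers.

Line 1: ['sleepy', 'slow', 'a', 'orange'] (min_width=20, slack=2)
Line 2: ['small', 'green', 'we', 'network'] (min_width=22, slack=0)
Line 3: ['silver', 'microwave', 'was'] (min_width=20, slack=2)
Line 4: ['table', 'in'] (min_width=8, slack=14)

Answer: 2 2 1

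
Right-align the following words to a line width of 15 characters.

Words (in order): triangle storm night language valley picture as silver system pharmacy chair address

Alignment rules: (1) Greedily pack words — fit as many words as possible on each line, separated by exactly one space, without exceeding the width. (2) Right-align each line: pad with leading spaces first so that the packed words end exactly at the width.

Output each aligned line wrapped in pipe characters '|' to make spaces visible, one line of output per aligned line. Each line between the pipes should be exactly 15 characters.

Answer: | triangle storm|
| night language|
| valley picture|
|      as silver|
|system pharmacy|
|  chair address|

Derivation:
Line 1: ['triangle', 'storm'] (min_width=14, slack=1)
Line 2: ['night', 'language'] (min_width=14, slack=1)
Line 3: ['valley', 'picture'] (min_width=14, slack=1)
Line 4: ['as', 'silver'] (min_width=9, slack=6)
Line 5: ['system', 'pharmacy'] (min_width=15, slack=0)
Line 6: ['chair', 'address'] (min_width=13, slack=2)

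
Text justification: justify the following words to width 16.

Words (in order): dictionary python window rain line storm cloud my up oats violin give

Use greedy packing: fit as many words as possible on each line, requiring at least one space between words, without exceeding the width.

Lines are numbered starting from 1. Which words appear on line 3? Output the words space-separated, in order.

Line 1: ['dictionary'] (min_width=10, slack=6)
Line 2: ['python', 'window'] (min_width=13, slack=3)
Line 3: ['rain', 'line', 'storm'] (min_width=15, slack=1)
Line 4: ['cloud', 'my', 'up', 'oats'] (min_width=16, slack=0)
Line 5: ['violin', 'give'] (min_width=11, slack=5)

Answer: rain line storm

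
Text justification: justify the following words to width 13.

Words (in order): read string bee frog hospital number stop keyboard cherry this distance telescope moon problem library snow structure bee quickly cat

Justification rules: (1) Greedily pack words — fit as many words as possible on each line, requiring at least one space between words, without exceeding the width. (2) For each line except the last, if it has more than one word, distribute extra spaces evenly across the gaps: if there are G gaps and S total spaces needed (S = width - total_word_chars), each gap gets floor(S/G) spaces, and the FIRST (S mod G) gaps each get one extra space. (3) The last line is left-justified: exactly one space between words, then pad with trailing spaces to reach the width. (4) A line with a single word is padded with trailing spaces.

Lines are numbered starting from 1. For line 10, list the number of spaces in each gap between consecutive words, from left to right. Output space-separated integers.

Line 1: ['read', 'string'] (min_width=11, slack=2)
Line 2: ['bee', 'frog'] (min_width=8, slack=5)
Line 3: ['hospital'] (min_width=8, slack=5)
Line 4: ['number', 'stop'] (min_width=11, slack=2)
Line 5: ['keyboard'] (min_width=8, slack=5)
Line 6: ['cherry', 'this'] (min_width=11, slack=2)
Line 7: ['distance'] (min_width=8, slack=5)
Line 8: ['telescope'] (min_width=9, slack=4)
Line 9: ['moon', 'problem'] (min_width=12, slack=1)
Line 10: ['library', 'snow'] (min_width=12, slack=1)
Line 11: ['structure', 'bee'] (min_width=13, slack=0)
Line 12: ['quickly', 'cat'] (min_width=11, slack=2)

Answer: 2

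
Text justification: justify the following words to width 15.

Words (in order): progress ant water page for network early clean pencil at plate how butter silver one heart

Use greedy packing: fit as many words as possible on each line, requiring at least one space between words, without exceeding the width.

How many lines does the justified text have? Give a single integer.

Answer: 7

Derivation:
Line 1: ['progress', 'ant'] (min_width=12, slack=3)
Line 2: ['water', 'page', 'for'] (min_width=14, slack=1)
Line 3: ['network', 'early'] (min_width=13, slack=2)
Line 4: ['clean', 'pencil', 'at'] (min_width=15, slack=0)
Line 5: ['plate', 'how'] (min_width=9, slack=6)
Line 6: ['butter', 'silver'] (min_width=13, slack=2)
Line 7: ['one', 'heart'] (min_width=9, slack=6)
Total lines: 7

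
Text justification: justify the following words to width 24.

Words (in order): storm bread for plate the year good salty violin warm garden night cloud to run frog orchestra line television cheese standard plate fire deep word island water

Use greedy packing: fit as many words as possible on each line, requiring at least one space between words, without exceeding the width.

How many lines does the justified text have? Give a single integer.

Answer: 8

Derivation:
Line 1: ['storm', 'bread', 'for', 'plate'] (min_width=21, slack=3)
Line 2: ['the', 'year', 'good', 'salty'] (min_width=19, slack=5)
Line 3: ['violin', 'warm', 'garden', 'night'] (min_width=24, slack=0)
Line 4: ['cloud', 'to', 'run', 'frog'] (min_width=17, slack=7)
Line 5: ['orchestra', 'line'] (min_width=14, slack=10)
Line 6: ['television', 'cheese'] (min_width=17, slack=7)
Line 7: ['standard', 'plate', 'fire', 'deep'] (min_width=24, slack=0)
Line 8: ['word', 'island', 'water'] (min_width=17, slack=7)
Total lines: 8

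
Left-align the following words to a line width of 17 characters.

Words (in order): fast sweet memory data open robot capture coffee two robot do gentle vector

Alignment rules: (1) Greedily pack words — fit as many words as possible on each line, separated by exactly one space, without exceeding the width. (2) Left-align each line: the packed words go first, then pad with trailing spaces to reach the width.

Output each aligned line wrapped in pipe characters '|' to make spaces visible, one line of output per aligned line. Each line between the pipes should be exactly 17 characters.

Line 1: ['fast', 'sweet', 'memory'] (min_width=17, slack=0)
Line 2: ['data', 'open', 'robot'] (min_width=15, slack=2)
Line 3: ['capture', 'coffee'] (min_width=14, slack=3)
Line 4: ['two', 'robot', 'do'] (min_width=12, slack=5)
Line 5: ['gentle', 'vector'] (min_width=13, slack=4)

Answer: |fast sweet memory|
|data open robot  |
|capture coffee   |
|two robot do     |
|gentle vector    |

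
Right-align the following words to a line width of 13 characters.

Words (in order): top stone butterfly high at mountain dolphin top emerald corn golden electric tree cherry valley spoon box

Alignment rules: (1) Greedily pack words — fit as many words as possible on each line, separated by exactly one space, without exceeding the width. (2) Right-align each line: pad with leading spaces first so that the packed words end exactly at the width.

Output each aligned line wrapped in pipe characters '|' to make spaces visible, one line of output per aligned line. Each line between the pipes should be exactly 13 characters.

Line 1: ['top', 'stone'] (min_width=9, slack=4)
Line 2: ['butterfly'] (min_width=9, slack=4)
Line 3: ['high', 'at'] (min_width=7, slack=6)
Line 4: ['mountain'] (min_width=8, slack=5)
Line 5: ['dolphin', 'top'] (min_width=11, slack=2)
Line 6: ['emerald', 'corn'] (min_width=12, slack=1)
Line 7: ['golden'] (min_width=6, slack=7)
Line 8: ['electric', 'tree'] (min_width=13, slack=0)
Line 9: ['cherry', 'valley'] (min_width=13, slack=0)
Line 10: ['spoon', 'box'] (min_width=9, slack=4)

Answer: |    top stone|
|    butterfly|
|      high at|
|     mountain|
|  dolphin top|
| emerald corn|
|       golden|
|electric tree|
|cherry valley|
|    spoon box|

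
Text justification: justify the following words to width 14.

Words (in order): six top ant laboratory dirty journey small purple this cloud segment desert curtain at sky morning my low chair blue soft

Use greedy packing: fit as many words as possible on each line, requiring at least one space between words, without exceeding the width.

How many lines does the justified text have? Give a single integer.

Line 1: ['six', 'top', 'ant'] (min_width=11, slack=3)
Line 2: ['laboratory'] (min_width=10, slack=4)
Line 3: ['dirty', 'journey'] (min_width=13, slack=1)
Line 4: ['small', 'purple'] (min_width=12, slack=2)
Line 5: ['this', 'cloud'] (min_width=10, slack=4)
Line 6: ['segment', 'desert'] (min_width=14, slack=0)
Line 7: ['curtain', 'at', 'sky'] (min_width=14, slack=0)
Line 8: ['morning', 'my', 'low'] (min_width=14, slack=0)
Line 9: ['chair', 'blue'] (min_width=10, slack=4)
Line 10: ['soft'] (min_width=4, slack=10)
Total lines: 10

Answer: 10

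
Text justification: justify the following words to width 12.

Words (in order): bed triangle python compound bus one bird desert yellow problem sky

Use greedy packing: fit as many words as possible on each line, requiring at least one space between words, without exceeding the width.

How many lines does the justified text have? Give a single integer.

Answer: 7

Derivation:
Line 1: ['bed', 'triangle'] (min_width=12, slack=0)
Line 2: ['python'] (min_width=6, slack=6)
Line 3: ['compound', 'bus'] (min_width=12, slack=0)
Line 4: ['one', 'bird'] (min_width=8, slack=4)
Line 5: ['desert'] (min_width=6, slack=6)
Line 6: ['yellow'] (min_width=6, slack=6)
Line 7: ['problem', 'sky'] (min_width=11, slack=1)
Total lines: 7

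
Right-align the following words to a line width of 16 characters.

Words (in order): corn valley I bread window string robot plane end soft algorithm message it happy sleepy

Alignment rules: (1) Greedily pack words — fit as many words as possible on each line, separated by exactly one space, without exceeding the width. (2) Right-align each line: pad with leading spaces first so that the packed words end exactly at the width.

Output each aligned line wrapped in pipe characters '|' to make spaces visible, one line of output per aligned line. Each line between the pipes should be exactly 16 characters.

Line 1: ['corn', 'valley', 'I'] (min_width=13, slack=3)
Line 2: ['bread', 'window'] (min_width=12, slack=4)
Line 3: ['string', 'robot'] (min_width=12, slack=4)
Line 4: ['plane', 'end', 'soft'] (min_width=14, slack=2)
Line 5: ['algorithm'] (min_width=9, slack=7)
Line 6: ['message', 'it', 'happy'] (min_width=16, slack=0)
Line 7: ['sleepy'] (min_width=6, slack=10)

Answer: |   corn valley I|
|    bread window|
|    string robot|
|  plane end soft|
|       algorithm|
|message it happy|
|          sleepy|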